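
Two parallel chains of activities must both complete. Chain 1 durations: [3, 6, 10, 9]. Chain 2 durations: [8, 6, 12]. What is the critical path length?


Path A total = 3 + 6 + 10 + 9 = 28
Path B total = 8 + 6 + 12 = 26
Critical path = longest path = max(28, 26) = 28

28


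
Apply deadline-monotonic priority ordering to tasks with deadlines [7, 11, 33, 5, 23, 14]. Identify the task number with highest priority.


Sort tasks by relative deadline (ascending):
  Task 4: deadline = 5
  Task 1: deadline = 7
  Task 2: deadline = 11
  Task 6: deadline = 14
  Task 5: deadline = 23
  Task 3: deadline = 33
Priority order (highest first): [4, 1, 2, 6, 5, 3]
Highest priority task = 4

4


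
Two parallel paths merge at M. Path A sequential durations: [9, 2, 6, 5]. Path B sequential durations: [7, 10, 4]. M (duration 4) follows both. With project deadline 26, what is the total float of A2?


Forward pass: ES(A2) = sum of predecessors on chain A = 9
EF = ES + duration = 9 + 2 = 11
Backward pass: LF(M) = deadline = 26; LS(M) = 26 - 4 = 22
LF(A2) = LS(M) - sum(successors on chain A) = 22 - 11 = 11
LS = LF - duration = 11 - 2 = 9
Total float = LS - ES = 9 - 9 = 0

0


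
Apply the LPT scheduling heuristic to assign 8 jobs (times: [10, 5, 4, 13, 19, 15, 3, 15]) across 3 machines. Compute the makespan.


Sort jobs in decreasing order (LPT): [19, 15, 15, 13, 10, 5, 4, 3]
Assign each job to the least loaded machine:
  Machine 1: jobs [19, 5, 4], load = 28
  Machine 2: jobs [15, 13], load = 28
  Machine 3: jobs [15, 10, 3], load = 28
Makespan = max load = 28

28


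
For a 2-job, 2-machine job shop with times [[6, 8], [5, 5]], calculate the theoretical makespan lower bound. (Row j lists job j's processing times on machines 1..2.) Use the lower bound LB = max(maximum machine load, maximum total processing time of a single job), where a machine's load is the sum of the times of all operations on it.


Machine loads:
  Machine 1: 6 + 5 = 11
  Machine 2: 8 + 5 = 13
Max machine load = 13
Job totals:
  Job 1: 14
  Job 2: 10
Max job total = 14
Lower bound = max(13, 14) = 14

14


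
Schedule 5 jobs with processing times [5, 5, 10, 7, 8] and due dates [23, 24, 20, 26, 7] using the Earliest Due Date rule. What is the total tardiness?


Sort by due date (EDD order): [(8, 7), (10, 20), (5, 23), (5, 24), (7, 26)]
Compute completion times and tardiness:
  Job 1: p=8, d=7, C=8, tardiness=max(0,8-7)=1
  Job 2: p=10, d=20, C=18, tardiness=max(0,18-20)=0
  Job 3: p=5, d=23, C=23, tardiness=max(0,23-23)=0
  Job 4: p=5, d=24, C=28, tardiness=max(0,28-24)=4
  Job 5: p=7, d=26, C=35, tardiness=max(0,35-26)=9
Total tardiness = 14

14


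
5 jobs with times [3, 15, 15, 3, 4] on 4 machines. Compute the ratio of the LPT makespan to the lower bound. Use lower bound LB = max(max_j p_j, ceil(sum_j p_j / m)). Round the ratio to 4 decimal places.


LPT order: [15, 15, 4, 3, 3]
Machine loads after assignment: [15, 15, 4, 6]
LPT makespan = 15
Lower bound = max(max_job, ceil(total/4)) = max(15, 10) = 15
Ratio = 15 / 15 = 1.0

1.0


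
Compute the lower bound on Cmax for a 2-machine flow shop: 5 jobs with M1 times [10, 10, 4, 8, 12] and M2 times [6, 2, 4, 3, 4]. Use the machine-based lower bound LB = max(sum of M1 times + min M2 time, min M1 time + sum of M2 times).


LB1 = sum(M1 times) + min(M2 times) = 44 + 2 = 46
LB2 = min(M1 times) + sum(M2 times) = 4 + 19 = 23
Lower bound = max(LB1, LB2) = max(46, 23) = 46

46


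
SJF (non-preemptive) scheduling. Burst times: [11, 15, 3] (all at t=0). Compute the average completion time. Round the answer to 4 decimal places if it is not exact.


SJF order (ascending): [3, 11, 15]
Completion times:
  Job 1: burst=3, C=3
  Job 2: burst=11, C=14
  Job 3: burst=15, C=29
Average completion = 46/3 = 15.3333

15.3333


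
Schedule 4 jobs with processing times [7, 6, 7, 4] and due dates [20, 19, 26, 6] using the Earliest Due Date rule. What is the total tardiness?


Sort by due date (EDD order): [(4, 6), (6, 19), (7, 20), (7, 26)]
Compute completion times and tardiness:
  Job 1: p=4, d=6, C=4, tardiness=max(0,4-6)=0
  Job 2: p=6, d=19, C=10, tardiness=max(0,10-19)=0
  Job 3: p=7, d=20, C=17, tardiness=max(0,17-20)=0
  Job 4: p=7, d=26, C=24, tardiness=max(0,24-26)=0
Total tardiness = 0

0


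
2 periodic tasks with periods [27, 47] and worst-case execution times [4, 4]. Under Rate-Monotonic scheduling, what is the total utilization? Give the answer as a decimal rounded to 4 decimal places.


Compute individual utilizations (exact fractions):
  Task 1: C/T = 4/27 (approx. 0.1481)
  Task 2: C/T = 4/47 (approx. 0.0851)
Total utilization U = 4/27 + 4/47 = 296/1269
Rounded to 4 decimal places: U = 0.2333
RM (Liu & Layland) bound for 2 tasks = 0.828427; compare with U = 296/1269 (approx. 0.233255)
U <= bound, so schedulable by RM sufficient condition.

0.2333


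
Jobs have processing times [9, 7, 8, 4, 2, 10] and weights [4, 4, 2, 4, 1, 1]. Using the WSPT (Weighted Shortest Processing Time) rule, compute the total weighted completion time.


Compute p/w ratios and sort ascending (WSPT): [(4, 4), (7, 4), (2, 1), (9, 4), (8, 2), (10, 1)]
Compute weighted completion times:
  Job (p=4,w=4): C=4, w*C=4*4=16
  Job (p=7,w=4): C=11, w*C=4*11=44
  Job (p=2,w=1): C=13, w*C=1*13=13
  Job (p=9,w=4): C=22, w*C=4*22=88
  Job (p=8,w=2): C=30, w*C=2*30=60
  Job (p=10,w=1): C=40, w*C=1*40=40
Total weighted completion time = 261

261


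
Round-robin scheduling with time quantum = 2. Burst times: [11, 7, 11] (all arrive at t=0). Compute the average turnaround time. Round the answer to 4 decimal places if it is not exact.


Time quantum = 2
Execution trace:
  J1 runs 2 units, time = 2
  J2 runs 2 units, time = 4
  J3 runs 2 units, time = 6
  J1 runs 2 units, time = 8
  J2 runs 2 units, time = 10
  J3 runs 2 units, time = 12
  J1 runs 2 units, time = 14
  J2 runs 2 units, time = 16
  J3 runs 2 units, time = 18
  J1 runs 2 units, time = 20
  J2 runs 1 units, time = 21
  J3 runs 2 units, time = 23
  J1 runs 2 units, time = 25
  J3 runs 2 units, time = 27
  J1 runs 1 units, time = 28
  J3 runs 1 units, time = 29
Finish times: [28, 21, 29]
Average turnaround = 78/3 = 26.0

26.0


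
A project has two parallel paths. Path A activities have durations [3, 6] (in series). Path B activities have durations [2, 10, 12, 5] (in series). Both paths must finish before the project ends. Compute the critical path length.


Path A total = 3 + 6 = 9
Path B total = 2 + 10 + 12 + 5 = 29
Critical path = longest path = max(9, 29) = 29

29


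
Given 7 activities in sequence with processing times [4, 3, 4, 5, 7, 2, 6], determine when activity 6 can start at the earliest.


Activity 6 starts after activities 1 through 5 complete.
Predecessor durations: [4, 3, 4, 5, 7]
ES = 4 + 3 + 4 + 5 + 7 = 23

23


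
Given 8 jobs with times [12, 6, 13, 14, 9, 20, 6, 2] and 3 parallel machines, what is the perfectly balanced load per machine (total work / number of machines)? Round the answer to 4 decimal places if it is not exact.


Total processing time = 12 + 6 + 13 + 14 + 9 + 20 + 6 + 2 = 82
Number of machines = 3
Ideal balanced load = 82 / 3 = 27.3333

27.3333


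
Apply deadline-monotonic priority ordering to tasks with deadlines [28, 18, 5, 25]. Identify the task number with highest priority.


Sort tasks by relative deadline (ascending):
  Task 3: deadline = 5
  Task 2: deadline = 18
  Task 4: deadline = 25
  Task 1: deadline = 28
Priority order (highest first): [3, 2, 4, 1]
Highest priority task = 3

3


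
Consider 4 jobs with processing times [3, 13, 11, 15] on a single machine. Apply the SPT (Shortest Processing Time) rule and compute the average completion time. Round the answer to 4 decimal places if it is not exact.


Sort jobs by processing time (SPT order): [3, 11, 13, 15]
Compute completion times sequentially:
  Job 1: processing = 3, completes at 3
  Job 2: processing = 11, completes at 14
  Job 3: processing = 13, completes at 27
  Job 4: processing = 15, completes at 42
Sum of completion times = 86
Average completion time = 86/4 = 21.5

21.5


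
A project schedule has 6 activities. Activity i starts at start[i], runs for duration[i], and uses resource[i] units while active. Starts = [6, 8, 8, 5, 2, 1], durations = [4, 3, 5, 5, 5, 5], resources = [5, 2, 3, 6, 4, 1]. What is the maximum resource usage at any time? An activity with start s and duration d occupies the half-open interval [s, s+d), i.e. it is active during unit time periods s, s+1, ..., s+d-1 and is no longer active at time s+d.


Each activity i is active on [start_i, start_i + duration_i).
Compute total resource usage per time slot:
  t=0: active resources = [], total = 0
  t=1: active resources = [1], total = 1
  t=2: active resources = [4, 1], total = 5
  t=3: active resources = [4, 1], total = 5
  t=4: active resources = [4, 1], total = 5
  t=5: active resources = [6, 4, 1], total = 11
  t=6: active resources = [5, 6, 4], total = 15
  t=7: active resources = [5, 6], total = 11
  t=8: active resources = [5, 2, 3, 6], total = 16
  t=9: active resources = [5, 2, 3, 6], total = 16
  t=10: active resources = [2, 3], total = 5
  t=11: active resources = [3], total = 3
  t=12: active resources = [3], total = 3
Peak resource demand = 16

16


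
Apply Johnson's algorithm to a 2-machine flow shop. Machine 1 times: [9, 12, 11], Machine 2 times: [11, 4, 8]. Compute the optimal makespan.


Apply Johnson's rule:
  Group 1 (a <= b): [(1, 9, 11)]
  Group 2 (a > b): [(3, 11, 8), (2, 12, 4)]
Optimal job order: [1, 3, 2]
Schedule:
  Job 1: M1 done at 9, M2 done at 20
  Job 3: M1 done at 20, M2 done at 28
  Job 2: M1 done at 32, M2 done at 36
Makespan = 36

36


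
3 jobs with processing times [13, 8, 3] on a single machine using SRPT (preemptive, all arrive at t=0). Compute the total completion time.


Since all jobs arrive at t=0, SRPT equals SPT ordering.
SPT order: [3, 8, 13]
Completion times:
  Job 1: p=3, C=3
  Job 2: p=8, C=11
  Job 3: p=13, C=24
Total completion time = 3 + 11 + 24 = 38

38


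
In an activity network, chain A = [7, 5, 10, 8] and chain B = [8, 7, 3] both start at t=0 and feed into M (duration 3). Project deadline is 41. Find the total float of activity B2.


Forward pass: ES(B2) = sum of predecessors on chain B = 8
EF = ES + duration = 8 + 7 = 15
Backward pass: LF(M) = deadline = 41; LS(M) = 41 - 3 = 38
LF(B2) = LS(M) - sum(successors on chain B) = 38 - 3 = 35
LS = LF - duration = 35 - 7 = 28
Total float = LS - ES = 28 - 8 = 20

20


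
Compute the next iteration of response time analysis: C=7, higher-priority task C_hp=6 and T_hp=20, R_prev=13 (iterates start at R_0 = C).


R_next = C + ceil(R_prev / T_hp) * C_hp
ceil(13 / 20) = ceil(0.65) = 1
Interference = 1 * 6 = 6
R_next = 7 + 6 = 13
R_next = R_prev, so the iteration has converged (response time = 13).

13


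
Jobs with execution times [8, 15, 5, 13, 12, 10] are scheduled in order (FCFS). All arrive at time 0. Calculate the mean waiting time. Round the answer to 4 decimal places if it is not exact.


FCFS order (as given): [8, 15, 5, 13, 12, 10]
Waiting times:
  Job 1: wait = 0
  Job 2: wait = 8
  Job 3: wait = 23
  Job 4: wait = 28
  Job 5: wait = 41
  Job 6: wait = 53
Sum of waiting times = 153
Average waiting time = 153/6 = 25.5

25.5


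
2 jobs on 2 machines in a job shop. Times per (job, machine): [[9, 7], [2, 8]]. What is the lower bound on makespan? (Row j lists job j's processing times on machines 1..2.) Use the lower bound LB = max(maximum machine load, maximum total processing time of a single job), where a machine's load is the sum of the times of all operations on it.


Machine loads:
  Machine 1: 9 + 2 = 11
  Machine 2: 7 + 8 = 15
Max machine load = 15
Job totals:
  Job 1: 16
  Job 2: 10
Max job total = 16
Lower bound = max(15, 16) = 16

16


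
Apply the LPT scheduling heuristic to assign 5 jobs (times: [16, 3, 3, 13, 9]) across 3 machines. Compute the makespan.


Sort jobs in decreasing order (LPT): [16, 13, 9, 3, 3]
Assign each job to the least loaded machine:
  Machine 1: jobs [16], load = 16
  Machine 2: jobs [13], load = 13
  Machine 3: jobs [9, 3, 3], load = 15
Makespan = max load = 16

16


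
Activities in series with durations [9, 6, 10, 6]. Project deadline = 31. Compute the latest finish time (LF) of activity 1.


LF(activity 1) = deadline - sum of successor durations
Successors: activities 2 through 4 with durations [6, 10, 6]
Sum of successor durations = 22
LF = 31 - 22 = 9

9


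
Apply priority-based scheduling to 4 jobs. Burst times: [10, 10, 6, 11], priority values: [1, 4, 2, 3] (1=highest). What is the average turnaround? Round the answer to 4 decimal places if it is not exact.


Sort by priority (ascending = highest first):
Order: [(1, 10), (2, 6), (3, 11), (4, 10)]
Completion times:
  Priority 1, burst=10, C=10
  Priority 2, burst=6, C=16
  Priority 3, burst=11, C=27
  Priority 4, burst=10, C=37
Average turnaround = 90/4 = 22.5

22.5


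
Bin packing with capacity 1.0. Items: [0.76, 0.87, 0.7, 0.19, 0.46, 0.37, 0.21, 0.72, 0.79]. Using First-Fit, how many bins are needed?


Place items sequentially using First-Fit:
  Item 0.76 -> new Bin 1
  Item 0.87 -> new Bin 2
  Item 0.7 -> new Bin 3
  Item 0.19 -> Bin 1 (now 0.95)
  Item 0.46 -> new Bin 4
  Item 0.37 -> Bin 4 (now 0.83)
  Item 0.21 -> Bin 3 (now 0.91)
  Item 0.72 -> new Bin 5
  Item 0.79 -> new Bin 6
Total bins used = 6

6


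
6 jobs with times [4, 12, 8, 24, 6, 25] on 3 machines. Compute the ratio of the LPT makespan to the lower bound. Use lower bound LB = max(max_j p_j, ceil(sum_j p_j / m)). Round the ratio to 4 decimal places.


LPT order: [25, 24, 12, 8, 6, 4]
Machine loads after assignment: [25, 28, 26]
LPT makespan = 28
Lower bound = max(max_job, ceil(total/3)) = max(25, 27) = 27
Ratio = 28 / 27 = 1.037

1.037


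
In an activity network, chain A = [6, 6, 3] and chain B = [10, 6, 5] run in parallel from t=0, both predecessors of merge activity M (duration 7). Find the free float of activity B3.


ES(B3) = sum of predecessors on chain B = 16
EF(B3) = ES + duration = 16 + 5 = 21
Successor of B3 is M. ES(M) = max(sum(A), sum(B)) = max(15, 21) = 21
Free float = ES(successor) - EF(current) = 21 - 21 = 0

0


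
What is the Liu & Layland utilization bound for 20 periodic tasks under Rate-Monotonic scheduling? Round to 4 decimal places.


Compute 2^(1/20) = 1.0352649238
Subtract 1: 1.0352649238 - 1 = 0.0352649238
Multiply by n: 20 * 0.0352649238 = 0.7052984760
Round to 4 dp: 0.7053

0.7053


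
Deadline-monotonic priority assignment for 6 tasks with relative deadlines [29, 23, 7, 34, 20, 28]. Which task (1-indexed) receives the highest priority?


Sort tasks by relative deadline (ascending):
  Task 3: deadline = 7
  Task 5: deadline = 20
  Task 2: deadline = 23
  Task 6: deadline = 28
  Task 1: deadline = 29
  Task 4: deadline = 34
Priority order (highest first): [3, 5, 2, 6, 1, 4]
Highest priority task = 3

3


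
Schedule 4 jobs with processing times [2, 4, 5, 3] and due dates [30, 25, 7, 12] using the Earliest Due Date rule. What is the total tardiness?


Sort by due date (EDD order): [(5, 7), (3, 12), (4, 25), (2, 30)]
Compute completion times and tardiness:
  Job 1: p=5, d=7, C=5, tardiness=max(0,5-7)=0
  Job 2: p=3, d=12, C=8, tardiness=max(0,8-12)=0
  Job 3: p=4, d=25, C=12, tardiness=max(0,12-25)=0
  Job 4: p=2, d=30, C=14, tardiness=max(0,14-30)=0
Total tardiness = 0

0


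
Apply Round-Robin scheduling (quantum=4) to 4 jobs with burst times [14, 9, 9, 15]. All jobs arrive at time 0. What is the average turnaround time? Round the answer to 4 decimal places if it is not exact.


Time quantum = 4
Execution trace:
  J1 runs 4 units, time = 4
  J2 runs 4 units, time = 8
  J3 runs 4 units, time = 12
  J4 runs 4 units, time = 16
  J1 runs 4 units, time = 20
  J2 runs 4 units, time = 24
  J3 runs 4 units, time = 28
  J4 runs 4 units, time = 32
  J1 runs 4 units, time = 36
  J2 runs 1 units, time = 37
  J3 runs 1 units, time = 38
  J4 runs 4 units, time = 42
  J1 runs 2 units, time = 44
  J4 runs 3 units, time = 47
Finish times: [44, 37, 38, 47]
Average turnaround = 166/4 = 41.5

41.5


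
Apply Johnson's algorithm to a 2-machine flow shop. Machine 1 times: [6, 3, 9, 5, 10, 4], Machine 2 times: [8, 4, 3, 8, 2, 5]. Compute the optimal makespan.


Apply Johnson's rule:
  Group 1 (a <= b): [(2, 3, 4), (6, 4, 5), (4, 5, 8), (1, 6, 8)]
  Group 2 (a > b): [(3, 9, 3), (5, 10, 2)]
Optimal job order: [2, 6, 4, 1, 3, 5]
Schedule:
  Job 2: M1 done at 3, M2 done at 7
  Job 6: M1 done at 7, M2 done at 12
  Job 4: M1 done at 12, M2 done at 20
  Job 1: M1 done at 18, M2 done at 28
  Job 3: M1 done at 27, M2 done at 31
  Job 5: M1 done at 37, M2 done at 39
Makespan = 39

39


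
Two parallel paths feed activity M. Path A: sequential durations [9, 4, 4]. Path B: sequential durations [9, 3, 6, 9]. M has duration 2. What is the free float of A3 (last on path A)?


ES(A3) = sum of predecessors on chain A = 13
EF(A3) = ES + duration = 13 + 4 = 17
Successor of A3 is M. ES(M) = max(sum(A), sum(B)) = max(17, 27) = 27
Free float = ES(successor) - EF(current) = 27 - 17 = 10

10


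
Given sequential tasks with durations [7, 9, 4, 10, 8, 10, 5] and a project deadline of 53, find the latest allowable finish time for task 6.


LF(activity 6) = deadline - sum of successor durations
Successors: activities 7 through 7 with durations [5]
Sum of successor durations = 5
LF = 53 - 5 = 48

48


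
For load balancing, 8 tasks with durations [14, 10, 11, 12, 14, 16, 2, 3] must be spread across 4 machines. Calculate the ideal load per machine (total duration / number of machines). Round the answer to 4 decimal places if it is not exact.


Total processing time = 14 + 10 + 11 + 12 + 14 + 16 + 2 + 3 = 82
Number of machines = 4
Ideal balanced load = 82 / 4 = 20.5

20.5


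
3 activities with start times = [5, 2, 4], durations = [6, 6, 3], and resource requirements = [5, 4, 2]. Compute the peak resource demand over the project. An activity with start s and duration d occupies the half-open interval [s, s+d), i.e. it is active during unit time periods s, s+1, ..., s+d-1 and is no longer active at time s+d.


Each activity i is active on [start_i, start_i + duration_i).
Compute total resource usage per time slot:
  t=0: active resources = [], total = 0
  t=1: active resources = [], total = 0
  t=2: active resources = [4], total = 4
  t=3: active resources = [4], total = 4
  t=4: active resources = [4, 2], total = 6
  t=5: active resources = [5, 4, 2], total = 11
  t=6: active resources = [5, 4, 2], total = 11
  t=7: active resources = [5, 4], total = 9
  t=8: active resources = [5], total = 5
  t=9: active resources = [5], total = 5
  t=10: active resources = [5], total = 5
Peak resource demand = 11

11


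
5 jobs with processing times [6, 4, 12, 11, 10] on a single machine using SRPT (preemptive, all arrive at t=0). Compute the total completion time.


Since all jobs arrive at t=0, SRPT equals SPT ordering.
SPT order: [4, 6, 10, 11, 12]
Completion times:
  Job 1: p=4, C=4
  Job 2: p=6, C=10
  Job 3: p=10, C=20
  Job 4: p=11, C=31
  Job 5: p=12, C=43
Total completion time = 4 + 10 + 20 + 31 + 43 = 108

108


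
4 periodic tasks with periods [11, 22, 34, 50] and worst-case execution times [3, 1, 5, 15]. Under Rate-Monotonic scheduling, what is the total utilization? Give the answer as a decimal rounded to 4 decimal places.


Compute individual utilizations (exact fractions):
  Task 1: C/T = 3/11 (approx. 0.2727)
  Task 2: C/T = 1/22 (approx. 0.0455)
  Task 3: C/T = 5/34 (approx. 0.1471)
  Task 4: C/T = 15/50 = 3/10 (approx. 0.3)
Total utilization U = 3/11 + 1/22 + 5/34 + 3/10 = 1431/1870
Rounded to 4 decimal places: U = 0.7652
RM (Liu & Layland) bound for 4 tasks = 0.756828; compare with U = 1431/1870 (approx. 0.765241)
bound < U <= 1, so the RM sufficient condition is not met (inconclusive; an exact test such as response-time analysis is needed).

0.7652


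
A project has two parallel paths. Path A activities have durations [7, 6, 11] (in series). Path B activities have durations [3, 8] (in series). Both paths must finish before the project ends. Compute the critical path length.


Path A total = 7 + 6 + 11 = 24
Path B total = 3 + 8 = 11
Critical path = longest path = max(24, 11) = 24

24


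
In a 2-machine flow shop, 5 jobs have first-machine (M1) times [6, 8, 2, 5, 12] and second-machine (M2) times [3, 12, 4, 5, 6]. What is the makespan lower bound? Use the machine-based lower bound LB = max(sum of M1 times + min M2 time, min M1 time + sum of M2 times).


LB1 = sum(M1 times) + min(M2 times) = 33 + 3 = 36
LB2 = min(M1 times) + sum(M2 times) = 2 + 30 = 32
Lower bound = max(LB1, LB2) = max(36, 32) = 36

36


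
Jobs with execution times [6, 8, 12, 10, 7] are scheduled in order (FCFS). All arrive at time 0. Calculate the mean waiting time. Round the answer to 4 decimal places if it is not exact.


FCFS order (as given): [6, 8, 12, 10, 7]
Waiting times:
  Job 1: wait = 0
  Job 2: wait = 6
  Job 3: wait = 14
  Job 4: wait = 26
  Job 5: wait = 36
Sum of waiting times = 82
Average waiting time = 82/5 = 16.4

16.4


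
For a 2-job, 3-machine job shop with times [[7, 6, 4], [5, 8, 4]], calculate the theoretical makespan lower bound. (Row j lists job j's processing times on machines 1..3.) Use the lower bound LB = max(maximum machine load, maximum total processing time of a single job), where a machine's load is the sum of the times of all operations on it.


Machine loads:
  Machine 1: 7 + 5 = 12
  Machine 2: 6 + 8 = 14
  Machine 3: 4 + 4 = 8
Max machine load = 14
Job totals:
  Job 1: 17
  Job 2: 17
Max job total = 17
Lower bound = max(14, 17) = 17

17


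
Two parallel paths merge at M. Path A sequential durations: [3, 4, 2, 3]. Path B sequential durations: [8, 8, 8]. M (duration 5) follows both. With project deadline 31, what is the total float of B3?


Forward pass: ES(B3) = sum of predecessors on chain B = 16
EF = ES + duration = 16 + 8 = 24
Backward pass: LF(M) = deadline = 31; LS(M) = 31 - 5 = 26
LF(B3) = LS(M) - sum(successors on chain B) = 26 - 0 = 26
LS = LF - duration = 26 - 8 = 18
Total float = LS - ES = 18 - 16 = 2

2


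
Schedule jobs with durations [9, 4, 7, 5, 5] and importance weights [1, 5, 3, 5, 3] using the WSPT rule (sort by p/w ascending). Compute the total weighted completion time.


Compute p/w ratios and sort ascending (WSPT): [(4, 5), (5, 5), (5, 3), (7, 3), (9, 1)]
Compute weighted completion times:
  Job (p=4,w=5): C=4, w*C=5*4=20
  Job (p=5,w=5): C=9, w*C=5*9=45
  Job (p=5,w=3): C=14, w*C=3*14=42
  Job (p=7,w=3): C=21, w*C=3*21=63
  Job (p=9,w=1): C=30, w*C=1*30=30
Total weighted completion time = 200

200


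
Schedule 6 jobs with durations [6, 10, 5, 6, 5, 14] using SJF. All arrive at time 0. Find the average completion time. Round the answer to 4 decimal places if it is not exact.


SJF order (ascending): [5, 5, 6, 6, 10, 14]
Completion times:
  Job 1: burst=5, C=5
  Job 2: burst=5, C=10
  Job 3: burst=6, C=16
  Job 4: burst=6, C=22
  Job 5: burst=10, C=32
  Job 6: burst=14, C=46
Average completion = 131/6 = 21.8333

21.8333


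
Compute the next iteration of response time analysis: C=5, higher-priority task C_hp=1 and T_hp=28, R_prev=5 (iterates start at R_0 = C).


R_next = C + ceil(R_prev / T_hp) * C_hp
ceil(5 / 28) = ceil(0.1786) = 1
Interference = 1 * 1 = 1
R_next = 5 + 1 = 6

6


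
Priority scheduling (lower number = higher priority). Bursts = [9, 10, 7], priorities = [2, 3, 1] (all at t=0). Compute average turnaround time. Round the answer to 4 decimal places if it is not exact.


Sort by priority (ascending = highest first):
Order: [(1, 7), (2, 9), (3, 10)]
Completion times:
  Priority 1, burst=7, C=7
  Priority 2, burst=9, C=16
  Priority 3, burst=10, C=26
Average turnaround = 49/3 = 16.3333

16.3333


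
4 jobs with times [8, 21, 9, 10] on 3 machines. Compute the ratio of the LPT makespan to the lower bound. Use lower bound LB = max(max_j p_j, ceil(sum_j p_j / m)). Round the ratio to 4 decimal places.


LPT order: [21, 10, 9, 8]
Machine loads after assignment: [21, 10, 17]
LPT makespan = 21
Lower bound = max(max_job, ceil(total/3)) = max(21, 16) = 21
Ratio = 21 / 21 = 1.0

1.0


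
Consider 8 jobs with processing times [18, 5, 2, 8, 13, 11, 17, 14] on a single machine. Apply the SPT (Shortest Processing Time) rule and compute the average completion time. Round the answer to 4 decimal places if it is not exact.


Sort jobs by processing time (SPT order): [2, 5, 8, 11, 13, 14, 17, 18]
Compute completion times sequentially:
  Job 1: processing = 2, completes at 2
  Job 2: processing = 5, completes at 7
  Job 3: processing = 8, completes at 15
  Job 4: processing = 11, completes at 26
  Job 5: processing = 13, completes at 39
  Job 6: processing = 14, completes at 53
  Job 7: processing = 17, completes at 70
  Job 8: processing = 18, completes at 88
Sum of completion times = 300
Average completion time = 300/8 = 37.5

37.5


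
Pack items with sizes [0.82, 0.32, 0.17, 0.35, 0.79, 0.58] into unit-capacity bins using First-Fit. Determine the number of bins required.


Place items sequentially using First-Fit:
  Item 0.82 -> new Bin 1
  Item 0.32 -> new Bin 2
  Item 0.17 -> Bin 1 (now 0.99)
  Item 0.35 -> Bin 2 (now 0.67)
  Item 0.79 -> new Bin 3
  Item 0.58 -> new Bin 4
Total bins used = 4

4


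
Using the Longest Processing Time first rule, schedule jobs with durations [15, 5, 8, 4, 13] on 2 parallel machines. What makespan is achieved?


Sort jobs in decreasing order (LPT): [15, 13, 8, 5, 4]
Assign each job to the least loaded machine:
  Machine 1: jobs [15, 5, 4], load = 24
  Machine 2: jobs [13, 8], load = 21
Makespan = max load = 24

24


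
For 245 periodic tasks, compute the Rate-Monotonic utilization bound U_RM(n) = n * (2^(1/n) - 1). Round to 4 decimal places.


Compute 2^(1/245) = 1.0028331781
Subtract 1: 1.0028331781 - 1 = 0.0028331781
Multiply by n: 245 * 0.0028331781 = 0.6941286345
Round to 4 dp: 0.6941

0.6941


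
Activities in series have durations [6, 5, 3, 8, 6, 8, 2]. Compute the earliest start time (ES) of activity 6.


Activity 6 starts after activities 1 through 5 complete.
Predecessor durations: [6, 5, 3, 8, 6]
ES = 6 + 5 + 3 + 8 + 6 = 28

28


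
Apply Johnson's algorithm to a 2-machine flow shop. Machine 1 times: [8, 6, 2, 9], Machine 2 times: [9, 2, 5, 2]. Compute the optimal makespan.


Apply Johnson's rule:
  Group 1 (a <= b): [(3, 2, 5), (1, 8, 9)]
  Group 2 (a > b): [(2, 6, 2), (4, 9, 2)]
Optimal job order: [3, 1, 2, 4]
Schedule:
  Job 3: M1 done at 2, M2 done at 7
  Job 1: M1 done at 10, M2 done at 19
  Job 2: M1 done at 16, M2 done at 21
  Job 4: M1 done at 25, M2 done at 27
Makespan = 27

27


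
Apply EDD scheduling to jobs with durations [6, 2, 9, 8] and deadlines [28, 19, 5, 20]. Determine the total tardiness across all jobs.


Sort by due date (EDD order): [(9, 5), (2, 19), (8, 20), (6, 28)]
Compute completion times and tardiness:
  Job 1: p=9, d=5, C=9, tardiness=max(0,9-5)=4
  Job 2: p=2, d=19, C=11, tardiness=max(0,11-19)=0
  Job 3: p=8, d=20, C=19, tardiness=max(0,19-20)=0
  Job 4: p=6, d=28, C=25, tardiness=max(0,25-28)=0
Total tardiness = 4

4


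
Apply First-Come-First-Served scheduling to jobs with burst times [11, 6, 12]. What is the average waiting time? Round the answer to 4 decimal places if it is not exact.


FCFS order (as given): [11, 6, 12]
Waiting times:
  Job 1: wait = 0
  Job 2: wait = 11
  Job 3: wait = 17
Sum of waiting times = 28
Average waiting time = 28/3 = 9.3333

9.3333


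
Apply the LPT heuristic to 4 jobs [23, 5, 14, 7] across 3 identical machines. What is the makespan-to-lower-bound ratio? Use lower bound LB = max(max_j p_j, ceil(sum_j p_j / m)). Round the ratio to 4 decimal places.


LPT order: [23, 14, 7, 5]
Machine loads after assignment: [23, 14, 12]
LPT makespan = 23
Lower bound = max(max_job, ceil(total/3)) = max(23, 17) = 23
Ratio = 23 / 23 = 1.0

1.0


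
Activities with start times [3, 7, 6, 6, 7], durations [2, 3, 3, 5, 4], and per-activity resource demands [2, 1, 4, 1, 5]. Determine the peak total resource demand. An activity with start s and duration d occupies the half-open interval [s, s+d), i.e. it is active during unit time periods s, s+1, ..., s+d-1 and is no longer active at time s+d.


Each activity i is active on [start_i, start_i + duration_i).
Compute total resource usage per time slot:
  t=0: active resources = [], total = 0
  t=1: active resources = [], total = 0
  t=2: active resources = [], total = 0
  t=3: active resources = [2], total = 2
  t=4: active resources = [2], total = 2
  t=5: active resources = [], total = 0
  t=6: active resources = [4, 1], total = 5
  t=7: active resources = [1, 4, 1, 5], total = 11
  t=8: active resources = [1, 4, 1, 5], total = 11
  t=9: active resources = [1, 1, 5], total = 7
  t=10: active resources = [1, 5], total = 6
Peak resource demand = 11

11


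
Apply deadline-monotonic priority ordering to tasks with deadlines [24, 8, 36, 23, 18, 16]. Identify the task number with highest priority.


Sort tasks by relative deadline (ascending):
  Task 2: deadline = 8
  Task 6: deadline = 16
  Task 5: deadline = 18
  Task 4: deadline = 23
  Task 1: deadline = 24
  Task 3: deadline = 36
Priority order (highest first): [2, 6, 5, 4, 1, 3]
Highest priority task = 2

2


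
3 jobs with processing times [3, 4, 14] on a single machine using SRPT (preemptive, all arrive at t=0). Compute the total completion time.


Since all jobs arrive at t=0, SRPT equals SPT ordering.
SPT order: [3, 4, 14]
Completion times:
  Job 1: p=3, C=3
  Job 2: p=4, C=7
  Job 3: p=14, C=21
Total completion time = 3 + 7 + 21 = 31

31


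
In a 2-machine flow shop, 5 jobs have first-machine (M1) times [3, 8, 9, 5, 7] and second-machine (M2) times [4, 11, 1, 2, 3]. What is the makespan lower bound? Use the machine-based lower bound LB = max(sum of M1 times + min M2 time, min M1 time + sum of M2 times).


LB1 = sum(M1 times) + min(M2 times) = 32 + 1 = 33
LB2 = min(M1 times) + sum(M2 times) = 3 + 21 = 24
Lower bound = max(LB1, LB2) = max(33, 24) = 33

33


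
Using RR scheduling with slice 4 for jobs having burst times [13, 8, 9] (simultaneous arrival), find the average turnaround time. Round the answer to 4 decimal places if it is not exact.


Time quantum = 4
Execution trace:
  J1 runs 4 units, time = 4
  J2 runs 4 units, time = 8
  J3 runs 4 units, time = 12
  J1 runs 4 units, time = 16
  J2 runs 4 units, time = 20
  J3 runs 4 units, time = 24
  J1 runs 4 units, time = 28
  J3 runs 1 units, time = 29
  J1 runs 1 units, time = 30
Finish times: [30, 20, 29]
Average turnaround = 79/3 = 26.3333

26.3333


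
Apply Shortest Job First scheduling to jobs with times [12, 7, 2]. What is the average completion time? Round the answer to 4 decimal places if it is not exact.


SJF order (ascending): [2, 7, 12]
Completion times:
  Job 1: burst=2, C=2
  Job 2: burst=7, C=9
  Job 3: burst=12, C=21
Average completion = 32/3 = 10.6667

10.6667


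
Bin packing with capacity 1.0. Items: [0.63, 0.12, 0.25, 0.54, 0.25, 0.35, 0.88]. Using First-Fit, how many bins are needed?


Place items sequentially using First-Fit:
  Item 0.63 -> new Bin 1
  Item 0.12 -> Bin 1 (now 0.75)
  Item 0.25 -> Bin 1 (now 1.0)
  Item 0.54 -> new Bin 2
  Item 0.25 -> Bin 2 (now 0.79)
  Item 0.35 -> new Bin 3
  Item 0.88 -> new Bin 4
Total bins used = 4

4


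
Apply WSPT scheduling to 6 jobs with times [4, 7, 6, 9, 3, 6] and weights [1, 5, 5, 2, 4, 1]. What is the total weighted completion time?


Compute p/w ratios and sort ascending (WSPT): [(3, 4), (6, 5), (7, 5), (4, 1), (9, 2), (6, 1)]
Compute weighted completion times:
  Job (p=3,w=4): C=3, w*C=4*3=12
  Job (p=6,w=5): C=9, w*C=5*9=45
  Job (p=7,w=5): C=16, w*C=5*16=80
  Job (p=4,w=1): C=20, w*C=1*20=20
  Job (p=9,w=2): C=29, w*C=2*29=58
  Job (p=6,w=1): C=35, w*C=1*35=35
Total weighted completion time = 250

250


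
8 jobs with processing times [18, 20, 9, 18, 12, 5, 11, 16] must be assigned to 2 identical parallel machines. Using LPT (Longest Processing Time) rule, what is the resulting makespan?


Sort jobs in decreasing order (LPT): [20, 18, 18, 16, 12, 11, 9, 5]
Assign each job to the least loaded machine:
  Machine 1: jobs [20, 16, 12, 5], load = 53
  Machine 2: jobs [18, 18, 11, 9], load = 56
Makespan = max load = 56

56


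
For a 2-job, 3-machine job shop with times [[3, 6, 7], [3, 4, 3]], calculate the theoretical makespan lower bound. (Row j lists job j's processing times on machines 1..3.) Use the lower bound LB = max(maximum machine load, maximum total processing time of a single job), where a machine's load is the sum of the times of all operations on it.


Machine loads:
  Machine 1: 3 + 3 = 6
  Machine 2: 6 + 4 = 10
  Machine 3: 7 + 3 = 10
Max machine load = 10
Job totals:
  Job 1: 16
  Job 2: 10
Max job total = 16
Lower bound = max(10, 16) = 16

16


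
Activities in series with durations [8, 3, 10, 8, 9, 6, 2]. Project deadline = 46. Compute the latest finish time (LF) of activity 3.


LF(activity 3) = deadline - sum of successor durations
Successors: activities 4 through 7 with durations [8, 9, 6, 2]
Sum of successor durations = 25
LF = 46 - 25 = 21

21


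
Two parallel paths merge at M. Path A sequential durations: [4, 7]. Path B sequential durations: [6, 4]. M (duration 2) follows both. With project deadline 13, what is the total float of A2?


Forward pass: ES(A2) = sum of predecessors on chain A = 4
EF = ES + duration = 4 + 7 = 11
Backward pass: LF(M) = deadline = 13; LS(M) = 13 - 2 = 11
LF(A2) = LS(M) - sum(successors on chain A) = 11 - 0 = 11
LS = LF - duration = 11 - 7 = 4
Total float = LS - ES = 4 - 4 = 0

0


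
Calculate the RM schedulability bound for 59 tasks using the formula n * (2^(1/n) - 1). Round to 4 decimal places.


Compute 2^(1/59) = 1.0118175391
Subtract 1: 1.0118175391 - 1 = 0.0118175391
Multiply by n: 59 * 0.0118175391 = 0.6972348069
Round to 4 dp: 0.6972

0.6972


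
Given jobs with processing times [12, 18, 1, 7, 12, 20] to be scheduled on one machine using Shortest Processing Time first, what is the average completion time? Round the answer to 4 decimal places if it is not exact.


Sort jobs by processing time (SPT order): [1, 7, 12, 12, 18, 20]
Compute completion times sequentially:
  Job 1: processing = 1, completes at 1
  Job 2: processing = 7, completes at 8
  Job 3: processing = 12, completes at 20
  Job 4: processing = 12, completes at 32
  Job 5: processing = 18, completes at 50
  Job 6: processing = 20, completes at 70
Sum of completion times = 181
Average completion time = 181/6 = 30.1667

30.1667


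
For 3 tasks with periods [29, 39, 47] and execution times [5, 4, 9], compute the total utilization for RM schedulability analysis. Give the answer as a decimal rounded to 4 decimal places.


Compute individual utilizations (exact fractions):
  Task 1: C/T = 5/29 (approx. 0.1724)
  Task 2: C/T = 4/39 (approx. 0.1026)
  Task 3: C/T = 9/47 (approx. 0.1915)
Total utilization U = 5/29 + 4/39 + 9/47 = 24796/53157
Rounded to 4 decimal places: U = 0.4665
RM (Liu & Layland) bound for 3 tasks = 0.779763; compare with U = 24796/53157 (approx. 0.466467)
U <= bound, so schedulable by RM sufficient condition.

0.4665


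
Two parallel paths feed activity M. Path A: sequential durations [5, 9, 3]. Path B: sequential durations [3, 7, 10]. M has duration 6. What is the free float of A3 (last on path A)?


ES(A3) = sum of predecessors on chain A = 14
EF(A3) = ES + duration = 14 + 3 = 17
Successor of A3 is M. ES(M) = max(sum(A), sum(B)) = max(17, 20) = 20
Free float = ES(successor) - EF(current) = 20 - 17 = 3

3


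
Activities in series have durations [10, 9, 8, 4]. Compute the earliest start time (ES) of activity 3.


Activity 3 starts after activities 1 through 2 complete.
Predecessor durations: [10, 9]
ES = 10 + 9 = 19

19


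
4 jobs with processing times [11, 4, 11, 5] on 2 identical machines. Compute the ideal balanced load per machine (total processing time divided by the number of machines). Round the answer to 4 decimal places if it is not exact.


Total processing time = 11 + 4 + 11 + 5 = 31
Number of machines = 2
Ideal balanced load = 31 / 2 = 15.5

15.5


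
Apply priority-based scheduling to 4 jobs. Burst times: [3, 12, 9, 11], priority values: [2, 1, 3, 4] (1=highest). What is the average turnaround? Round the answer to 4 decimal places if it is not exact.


Sort by priority (ascending = highest first):
Order: [(1, 12), (2, 3), (3, 9), (4, 11)]
Completion times:
  Priority 1, burst=12, C=12
  Priority 2, burst=3, C=15
  Priority 3, burst=9, C=24
  Priority 4, burst=11, C=35
Average turnaround = 86/4 = 21.5

21.5


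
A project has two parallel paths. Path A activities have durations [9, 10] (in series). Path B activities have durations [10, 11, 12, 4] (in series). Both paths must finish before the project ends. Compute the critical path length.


Path A total = 9 + 10 = 19
Path B total = 10 + 11 + 12 + 4 = 37
Critical path = longest path = max(19, 37) = 37

37


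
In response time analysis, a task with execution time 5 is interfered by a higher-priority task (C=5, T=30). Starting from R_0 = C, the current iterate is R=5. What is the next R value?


R_next = C + ceil(R_prev / T_hp) * C_hp
ceil(5 / 30) = ceil(0.1667) = 1
Interference = 1 * 5 = 5
R_next = 5 + 5 = 10

10


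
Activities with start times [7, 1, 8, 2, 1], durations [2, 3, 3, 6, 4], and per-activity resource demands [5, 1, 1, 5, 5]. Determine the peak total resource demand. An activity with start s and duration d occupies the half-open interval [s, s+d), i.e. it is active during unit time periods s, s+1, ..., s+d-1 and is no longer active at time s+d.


Each activity i is active on [start_i, start_i + duration_i).
Compute total resource usage per time slot:
  t=0: active resources = [], total = 0
  t=1: active resources = [1, 5], total = 6
  t=2: active resources = [1, 5, 5], total = 11
  t=3: active resources = [1, 5, 5], total = 11
  t=4: active resources = [5, 5], total = 10
  t=5: active resources = [5], total = 5
  t=6: active resources = [5], total = 5
  t=7: active resources = [5, 5], total = 10
  t=8: active resources = [5, 1], total = 6
  t=9: active resources = [1], total = 1
  t=10: active resources = [1], total = 1
Peak resource demand = 11

11


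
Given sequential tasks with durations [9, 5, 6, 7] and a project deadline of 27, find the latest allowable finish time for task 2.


LF(activity 2) = deadline - sum of successor durations
Successors: activities 3 through 4 with durations [6, 7]
Sum of successor durations = 13
LF = 27 - 13 = 14

14


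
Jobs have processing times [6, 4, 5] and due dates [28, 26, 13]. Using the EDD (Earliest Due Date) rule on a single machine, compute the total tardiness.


Sort by due date (EDD order): [(5, 13), (4, 26), (6, 28)]
Compute completion times and tardiness:
  Job 1: p=5, d=13, C=5, tardiness=max(0,5-13)=0
  Job 2: p=4, d=26, C=9, tardiness=max(0,9-26)=0
  Job 3: p=6, d=28, C=15, tardiness=max(0,15-28)=0
Total tardiness = 0

0


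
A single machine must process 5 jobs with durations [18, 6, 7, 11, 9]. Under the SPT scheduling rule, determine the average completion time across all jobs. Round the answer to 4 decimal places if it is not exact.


Sort jobs by processing time (SPT order): [6, 7, 9, 11, 18]
Compute completion times sequentially:
  Job 1: processing = 6, completes at 6
  Job 2: processing = 7, completes at 13
  Job 3: processing = 9, completes at 22
  Job 4: processing = 11, completes at 33
  Job 5: processing = 18, completes at 51
Sum of completion times = 125
Average completion time = 125/5 = 25.0

25.0


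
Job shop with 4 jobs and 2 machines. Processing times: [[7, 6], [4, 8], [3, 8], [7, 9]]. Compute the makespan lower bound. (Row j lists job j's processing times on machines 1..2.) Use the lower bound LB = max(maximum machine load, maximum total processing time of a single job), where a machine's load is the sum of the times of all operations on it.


Machine loads:
  Machine 1: 7 + 4 + 3 + 7 = 21
  Machine 2: 6 + 8 + 8 + 9 = 31
Max machine load = 31
Job totals:
  Job 1: 13
  Job 2: 12
  Job 3: 11
  Job 4: 16
Max job total = 16
Lower bound = max(31, 16) = 31

31
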